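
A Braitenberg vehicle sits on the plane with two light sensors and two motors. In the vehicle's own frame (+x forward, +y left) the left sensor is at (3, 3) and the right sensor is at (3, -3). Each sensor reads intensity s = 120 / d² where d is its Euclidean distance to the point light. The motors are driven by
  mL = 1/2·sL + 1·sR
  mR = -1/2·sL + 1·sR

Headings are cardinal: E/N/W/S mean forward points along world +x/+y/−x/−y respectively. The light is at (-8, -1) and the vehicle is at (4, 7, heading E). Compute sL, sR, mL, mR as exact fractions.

left sensor world pos  = (7, 10); dL² = 346
right sensor world pos = (7, 4); dR² = 250
sL = 120/346 = 60/173
sR = 120/250 = 12/25
mL = 1/2·sL + 1·sR = 2826/4325
mR = -1/2·sL + 1·sR = 1326/4325

60/173 12/25 2826/4325 1326/4325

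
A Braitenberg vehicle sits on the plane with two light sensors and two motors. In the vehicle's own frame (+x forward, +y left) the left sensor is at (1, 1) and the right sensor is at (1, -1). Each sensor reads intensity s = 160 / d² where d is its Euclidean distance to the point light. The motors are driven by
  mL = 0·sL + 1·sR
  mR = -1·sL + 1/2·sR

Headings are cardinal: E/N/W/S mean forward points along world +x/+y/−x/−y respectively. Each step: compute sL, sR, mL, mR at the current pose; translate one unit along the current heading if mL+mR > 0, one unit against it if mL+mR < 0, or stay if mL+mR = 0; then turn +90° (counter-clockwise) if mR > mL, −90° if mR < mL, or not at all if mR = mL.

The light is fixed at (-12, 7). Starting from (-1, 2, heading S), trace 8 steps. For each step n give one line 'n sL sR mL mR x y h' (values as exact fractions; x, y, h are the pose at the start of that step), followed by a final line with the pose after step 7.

n=0: pose=(-1,2,S); sL=8/9, sR=20/17; mL=20/17, mR=-46/153; mL+mR=134/153 → advance +1; mR−mL=-226/153 → turn -1·90°
n=1: pose=(-1,1,W); sL=160/149, sR=32/25; mL=32/25, mR=-1616/3725; mL+mR=3152/3725 → advance +1; mR−mL=-6384/3725 → turn -1·90°
n=2: pose=(-2,1,N); sL=80/53, sR=80/73; mL=80/73, mR=-3720/3869; mL+mR=520/3869 → advance +1; mR−mL=-7960/3869 → turn -1·90°
n=3: pose=(-2,2,E); sL=160/137, sR=160/157; mL=160/157, mR=-14160/21509; mL+mR=7760/21509 → advance +1; mR−mL=-36080/21509 → turn -1·90°
n=4: pose=(-1,2,S); sL=8/9, sR=20/17; mL=20/17, mR=-46/153; mL+mR=134/153 → advance +1; mR−mL=-226/153 → turn -1·90°
n=5: pose=(-1,1,W); sL=160/149, sR=32/25; mL=32/25, mR=-1616/3725; mL+mR=3152/3725 → advance +1; mR−mL=-6384/3725 → turn -1·90°
n=6: pose=(-2,1,N); sL=80/53, sR=80/73; mL=80/73, mR=-3720/3869; mL+mR=520/3869 → advance +1; mR−mL=-7960/3869 → turn -1·90°
n=7: pose=(-2,2,E); sL=160/137, sR=160/157; mL=160/157, mR=-14160/21509; mL+mR=7760/21509 → advance +1; mR−mL=-36080/21509 → turn -1·90°

0 8/9 20/17 20/17 -46/153 -1 2 S
1 160/149 32/25 32/25 -1616/3725 -1 1 W
2 80/53 80/73 80/73 -3720/3869 -2 1 N
3 160/137 160/157 160/157 -14160/21509 -2 2 E
4 8/9 20/17 20/17 -46/153 -1 2 S
5 160/149 32/25 32/25 -1616/3725 -1 1 W
6 80/53 80/73 80/73 -3720/3869 -2 1 N
7 160/137 160/157 160/157 -14160/21509 -2 2 E
final -1 2 S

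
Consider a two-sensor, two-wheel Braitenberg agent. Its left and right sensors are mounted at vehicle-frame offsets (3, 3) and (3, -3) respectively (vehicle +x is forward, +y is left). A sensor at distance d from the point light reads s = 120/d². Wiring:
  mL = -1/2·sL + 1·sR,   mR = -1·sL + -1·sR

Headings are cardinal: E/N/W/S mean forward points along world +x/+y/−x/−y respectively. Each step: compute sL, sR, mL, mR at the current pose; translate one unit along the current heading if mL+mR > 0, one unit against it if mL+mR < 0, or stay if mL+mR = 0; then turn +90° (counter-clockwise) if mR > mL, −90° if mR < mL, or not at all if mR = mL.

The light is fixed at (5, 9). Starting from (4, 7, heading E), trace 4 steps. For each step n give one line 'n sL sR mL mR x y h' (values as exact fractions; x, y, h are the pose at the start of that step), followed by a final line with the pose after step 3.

0 24 120/29 -228/29 -816/29 4 7 E
1 60/13 12/5 6/65 -456/65 3 7 S
2 120/41 120/29 3180/1189 -8400/1189 3 8 W
3 6 15 12 -21 4 8 N
final 4 7 E

n=0: pose=(4,7,E); sL=24, sR=120/29; mL=-228/29, mR=-816/29; mL+mR=-36 → advance -1; mR−mL=-588/29 → turn -1·90°
n=1: pose=(3,7,S); sL=60/13, sR=12/5; mL=6/65, mR=-456/65; mL+mR=-90/13 → advance -1; mR−mL=-462/65 → turn -1·90°
n=2: pose=(3,8,W); sL=120/41, sR=120/29; mL=3180/1189, mR=-8400/1189; mL+mR=-180/41 → advance -1; mR−mL=-11580/1189 → turn -1·90°
n=3: pose=(4,8,N); sL=6, sR=15; mL=12, mR=-21; mL+mR=-9 → advance -1; mR−mL=-33 → turn -1·90°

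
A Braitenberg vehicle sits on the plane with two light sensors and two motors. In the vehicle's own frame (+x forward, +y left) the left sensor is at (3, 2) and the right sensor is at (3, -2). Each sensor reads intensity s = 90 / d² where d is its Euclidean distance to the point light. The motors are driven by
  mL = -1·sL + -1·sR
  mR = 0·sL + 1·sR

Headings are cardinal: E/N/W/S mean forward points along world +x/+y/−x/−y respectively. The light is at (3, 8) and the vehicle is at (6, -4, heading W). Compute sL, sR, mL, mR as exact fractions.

45/98 9/10 -333/245 9/10

left sensor world pos  = (3, -6); dL² = 196
right sensor world pos = (3, -2); dR² = 100
sL = 90/196 = 45/98
sR = 90/100 = 9/10
mL = -1·sL + -1·sR = -333/245
mR = 0·sL + 1·sR = 9/10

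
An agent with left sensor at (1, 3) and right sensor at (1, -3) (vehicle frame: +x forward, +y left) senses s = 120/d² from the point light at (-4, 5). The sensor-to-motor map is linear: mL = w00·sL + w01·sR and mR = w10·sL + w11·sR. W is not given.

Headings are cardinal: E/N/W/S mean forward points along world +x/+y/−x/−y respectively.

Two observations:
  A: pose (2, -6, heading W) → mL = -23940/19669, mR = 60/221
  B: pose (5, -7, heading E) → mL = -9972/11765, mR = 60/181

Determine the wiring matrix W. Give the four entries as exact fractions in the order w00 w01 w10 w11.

-1 -1/2 1/2 0

obs A: pose=(2,-6,W) → sL=120/221, sR=120/89, mL=-23940/19669, mR=60/221
obs B: pose=(5,-7,E) → sL=120/181, sR=24/65, mL=-9972/11765, mR=60/181
sensor matrix S = [[120/221, 120/89], [120/181, 24/65]]; det S = -32092416/46281157
solve [mL_A; mL_B] = S·[w00; w01] and [mR_A; mR_B] = S·[w10; w11]:
  w00 = -1, w01 = -1/2, w10 = 1/2, w11 = 0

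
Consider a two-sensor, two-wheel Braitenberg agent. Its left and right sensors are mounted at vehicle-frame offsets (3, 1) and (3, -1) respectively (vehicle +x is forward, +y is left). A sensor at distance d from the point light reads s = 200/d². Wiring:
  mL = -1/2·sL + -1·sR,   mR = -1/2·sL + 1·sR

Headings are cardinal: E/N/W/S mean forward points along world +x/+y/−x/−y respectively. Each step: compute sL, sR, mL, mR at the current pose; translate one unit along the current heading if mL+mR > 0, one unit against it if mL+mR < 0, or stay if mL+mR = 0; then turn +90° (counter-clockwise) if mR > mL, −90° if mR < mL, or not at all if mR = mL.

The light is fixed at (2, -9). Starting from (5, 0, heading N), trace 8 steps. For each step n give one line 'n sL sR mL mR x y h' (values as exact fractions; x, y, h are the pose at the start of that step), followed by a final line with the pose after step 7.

n=0: pose=(5,0,N); sL=50/37, sR=5/4; mL=-285/148, mR=85/148; mL+mR=-50/37 → advance -1; mR−mL=5/2 → turn +1·90°
n=1: pose=(5,-1,W); sL=200/49, sR=200/81; mL=-17900/3969, mR=1700/3969; mL+mR=-200/49 → advance -1; mR−mL=400/81 → turn +1·90°
n=2: pose=(6,-1,S); sL=4, sR=100/17; mL=-134/17, mR=66/17; mL+mR=-4 → advance -1; mR−mL=200/17 → turn +1·90°
n=3: pose=(6,0,E); sL=200/149, sR=200/113; mL=-41100/16837, mR=18500/16837; mL+mR=-200/149 → advance -1; mR−mL=400/113 → turn +1·90°
n=4: pose=(5,0,N); sL=50/37, sR=5/4; mL=-285/148, mR=85/148; mL+mR=-50/37 → advance -1; mR−mL=5/2 → turn +1·90°
n=5: pose=(5,-1,W); sL=200/49, sR=200/81; mL=-17900/3969, mR=1700/3969; mL+mR=-200/49 → advance -1; mR−mL=400/81 → turn +1·90°
n=6: pose=(6,-1,S); sL=4, sR=100/17; mL=-134/17, mR=66/17; mL+mR=-4 → advance -1; mR−mL=200/17 → turn +1·90°
n=7: pose=(6,0,E); sL=200/149, sR=200/113; mL=-41100/16837, mR=18500/16837; mL+mR=-200/149 → advance -1; mR−mL=400/113 → turn +1·90°

0 50/37 5/4 -285/148 85/148 5 0 N
1 200/49 200/81 -17900/3969 1700/3969 5 -1 W
2 4 100/17 -134/17 66/17 6 -1 S
3 200/149 200/113 -41100/16837 18500/16837 6 0 E
4 50/37 5/4 -285/148 85/148 5 0 N
5 200/49 200/81 -17900/3969 1700/3969 5 -1 W
6 4 100/17 -134/17 66/17 6 -1 S
7 200/149 200/113 -41100/16837 18500/16837 6 0 E
final 5 0 N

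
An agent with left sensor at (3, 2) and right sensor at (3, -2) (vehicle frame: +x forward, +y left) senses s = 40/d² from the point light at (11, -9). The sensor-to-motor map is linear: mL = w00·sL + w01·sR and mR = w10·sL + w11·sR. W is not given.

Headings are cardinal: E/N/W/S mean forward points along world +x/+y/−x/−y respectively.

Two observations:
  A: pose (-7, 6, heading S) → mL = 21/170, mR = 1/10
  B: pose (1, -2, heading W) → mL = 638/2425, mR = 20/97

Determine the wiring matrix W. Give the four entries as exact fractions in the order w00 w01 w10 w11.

obs A: pose=(-7,6,S) → sL=1/10, sR=5/68, mL=21/170, mR=1/10
obs B: pose=(1,-2,W) → sL=20/97, sR=4/25, mL=638/2425, mR=20/97
sensor matrix S = [[1/10, 5/68], [20/97, 4/25]]; det S = 173/206125
solve [mL_A; mL_B] = S·[w00; w01] and [mR_A; mR_B] = S·[w10; w11]:
  w00 = 1/2, w01 = 1, w10 = 1, w11 = 0

1/2 1 1 0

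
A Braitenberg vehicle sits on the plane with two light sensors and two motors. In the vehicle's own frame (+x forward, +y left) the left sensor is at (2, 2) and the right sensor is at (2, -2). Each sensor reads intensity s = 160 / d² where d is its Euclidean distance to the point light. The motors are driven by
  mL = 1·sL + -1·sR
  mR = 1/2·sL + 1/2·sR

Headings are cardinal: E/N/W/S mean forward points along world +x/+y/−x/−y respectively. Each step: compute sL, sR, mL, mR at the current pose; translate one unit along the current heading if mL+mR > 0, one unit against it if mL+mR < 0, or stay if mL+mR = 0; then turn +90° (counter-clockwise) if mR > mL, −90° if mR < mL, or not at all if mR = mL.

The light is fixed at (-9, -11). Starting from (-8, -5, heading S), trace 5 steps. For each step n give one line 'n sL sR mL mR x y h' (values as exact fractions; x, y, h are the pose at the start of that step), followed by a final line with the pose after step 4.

0 32/5 160/17 -256/85 672/85 -8 -5 S
1 80/29 80/9 -1600/261 1520/261 -8 -6 E
2 160/53 160/53 0 160/53 -9 -6 N
3 8 40/17 96/17 88/17 -9 -5 W
4 160/73 32/13 -256/949 2208/949 -10 -5 N
final -10 -4 W

n=0: pose=(-8,-5,S); sL=32/5, sR=160/17; mL=-256/85, mR=672/85; mL+mR=416/85 → advance +1; mR−mL=928/85 → turn +1·90°
n=1: pose=(-8,-6,E); sL=80/29, sR=80/9; mL=-1600/261, mR=1520/261; mL+mR=-80/261 → advance -1; mR−mL=1040/87 → turn +1·90°
n=2: pose=(-9,-6,N); sL=160/53, sR=160/53; mL=0, mR=160/53; mL+mR=160/53 → advance +1; mR−mL=160/53 → turn +1·90°
n=3: pose=(-9,-5,W); sL=8, sR=40/17; mL=96/17, mR=88/17; mL+mR=184/17 → advance +1; mR−mL=-8/17 → turn -1·90°
n=4: pose=(-10,-5,N); sL=160/73, sR=32/13; mL=-256/949, mR=2208/949; mL+mR=1952/949 → advance +1; mR−mL=2464/949 → turn +1·90°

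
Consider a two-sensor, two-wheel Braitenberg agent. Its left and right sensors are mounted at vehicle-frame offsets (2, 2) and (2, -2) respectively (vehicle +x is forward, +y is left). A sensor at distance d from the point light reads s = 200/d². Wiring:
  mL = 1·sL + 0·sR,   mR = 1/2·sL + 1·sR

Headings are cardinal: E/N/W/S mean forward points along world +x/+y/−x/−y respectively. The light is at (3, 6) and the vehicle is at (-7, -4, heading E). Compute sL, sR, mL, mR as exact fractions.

left sensor world pos  = (-5, -2); dL² = 128
right sensor world pos = (-5, -6); dR² = 208
sL = 200/128 = 25/16
sR = 200/208 = 25/26
mL = 1·sL + 0·sR = 25/16
mR = 1/2·sL + 1·sR = 725/416

25/16 25/26 25/16 725/416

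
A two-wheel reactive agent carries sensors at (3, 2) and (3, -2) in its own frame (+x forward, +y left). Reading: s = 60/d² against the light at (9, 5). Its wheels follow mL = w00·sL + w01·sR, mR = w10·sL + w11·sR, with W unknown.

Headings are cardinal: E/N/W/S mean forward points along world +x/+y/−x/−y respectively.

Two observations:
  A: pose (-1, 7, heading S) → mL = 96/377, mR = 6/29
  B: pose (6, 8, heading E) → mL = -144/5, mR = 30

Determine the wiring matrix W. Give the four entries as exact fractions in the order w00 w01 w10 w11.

1/2 -1/2 0 1/2

obs A: pose=(-1,7,S) → sL=12/13, sR=12/29, mL=96/377, mR=6/29
obs B: pose=(6,8,E) → sL=12/5, sR=60, mL=-144/5, mR=30
sensor matrix S = [[12/13, 12/29], [12/5, 60]]; det S = 102528/1885
solve [mL_A; mL_B] = S·[w00; w01] and [mR_A; mR_B] = S·[w10; w11]:
  w00 = 1/2, w01 = -1/2, w10 = 0, w11 = 1/2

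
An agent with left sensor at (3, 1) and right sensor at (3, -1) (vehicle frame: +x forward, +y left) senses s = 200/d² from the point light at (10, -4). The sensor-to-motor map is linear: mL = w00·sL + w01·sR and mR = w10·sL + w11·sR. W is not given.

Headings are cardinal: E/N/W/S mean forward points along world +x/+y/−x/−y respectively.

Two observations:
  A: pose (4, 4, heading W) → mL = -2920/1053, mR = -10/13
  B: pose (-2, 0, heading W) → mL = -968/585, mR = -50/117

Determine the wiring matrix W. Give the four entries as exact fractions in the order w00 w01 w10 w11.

obs A: pose=(4,4,W) → sL=20/13, sR=100/81, mL=-2920/1053, mR=-10/13
obs B: pose=(-2,0,W) → sL=100/117, sR=4/5, mL=-968/585, mR=-50/117
sensor matrix S = [[20/13, 100/81], [100/117, 4/5]]; det S = 128/729
solve [mL_A; mL_B] = S·[w00; w01] and [mR_A; mR_B] = S·[w10; w11]:
  w00 = -1, w01 = -1, w10 = -1/2, w11 = 0

-1 -1 -1/2 0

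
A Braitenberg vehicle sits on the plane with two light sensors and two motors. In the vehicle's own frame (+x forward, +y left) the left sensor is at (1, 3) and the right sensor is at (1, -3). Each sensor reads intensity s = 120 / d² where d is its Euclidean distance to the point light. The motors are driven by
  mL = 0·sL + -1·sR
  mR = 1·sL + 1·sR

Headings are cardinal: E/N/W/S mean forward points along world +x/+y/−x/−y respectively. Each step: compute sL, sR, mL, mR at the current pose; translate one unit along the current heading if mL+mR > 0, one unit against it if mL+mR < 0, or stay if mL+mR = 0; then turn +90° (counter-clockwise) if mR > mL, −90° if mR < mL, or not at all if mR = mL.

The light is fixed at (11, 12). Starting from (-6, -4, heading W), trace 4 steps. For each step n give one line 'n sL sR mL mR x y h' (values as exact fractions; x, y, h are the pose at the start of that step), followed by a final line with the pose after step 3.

0 24/137 120/493 -120/493 28272/67541 -6 -4 W
1 60/257 12/73 -12/73 7464/18761 -7 -4 S
2 24/97 120/689 -120/689 28176/66833 -7 -5 E
3 15/82 30/113 -30/113 4155/9266 -6 -5 N
final -6 -4 W

n=0: pose=(-6,-4,W); sL=24/137, sR=120/493; mL=-120/493, mR=28272/67541; mL+mR=24/137 → advance +1; mR−mL=44712/67541 → turn +1·90°
n=1: pose=(-7,-4,S); sL=60/257, sR=12/73; mL=-12/73, mR=7464/18761; mL+mR=60/257 → advance +1; mR−mL=10548/18761 → turn +1·90°
n=2: pose=(-7,-5,E); sL=24/97, sR=120/689; mL=-120/689, mR=28176/66833; mL+mR=24/97 → advance +1; mR−mL=39816/66833 → turn +1·90°
n=3: pose=(-6,-5,N); sL=15/82, sR=30/113; mL=-30/113, mR=4155/9266; mL+mR=15/82 → advance +1; mR−mL=6615/9266 → turn +1·90°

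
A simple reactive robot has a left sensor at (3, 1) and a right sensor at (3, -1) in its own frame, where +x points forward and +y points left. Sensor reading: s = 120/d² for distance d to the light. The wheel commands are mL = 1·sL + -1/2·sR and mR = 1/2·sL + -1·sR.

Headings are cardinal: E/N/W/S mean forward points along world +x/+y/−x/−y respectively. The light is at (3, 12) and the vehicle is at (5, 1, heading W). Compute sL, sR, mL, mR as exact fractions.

left sensor world pos  = (2, 0); dL² = 145
right sensor world pos = (2, 2); dR² = 101
sL = 120/145 = 24/29
sR = 120/101 = 120/101
mL = 1·sL + -1/2·sR = 684/2929
mR = 1/2·sL + -1·sR = -2268/2929

24/29 120/101 684/2929 -2268/2929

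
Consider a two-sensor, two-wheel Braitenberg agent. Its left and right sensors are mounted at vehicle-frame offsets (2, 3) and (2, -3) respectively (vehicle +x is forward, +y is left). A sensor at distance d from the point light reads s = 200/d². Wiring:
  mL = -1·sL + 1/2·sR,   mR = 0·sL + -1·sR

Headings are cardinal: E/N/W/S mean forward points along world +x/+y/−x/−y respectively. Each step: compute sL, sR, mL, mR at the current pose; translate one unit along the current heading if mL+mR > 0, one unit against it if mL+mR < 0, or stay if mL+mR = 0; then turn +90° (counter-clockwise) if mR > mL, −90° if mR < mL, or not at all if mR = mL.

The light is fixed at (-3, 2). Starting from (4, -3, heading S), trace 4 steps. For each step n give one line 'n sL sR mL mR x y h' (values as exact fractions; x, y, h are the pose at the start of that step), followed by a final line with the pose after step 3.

0 200/149 40/13 380/1937 -40/13 4 -3 S
1 100/37 100/13 550/481 -100/13 4 -2 W
2 200/29 8/5 -884/145 -8/5 5 -2 N
3 2 5 1/2 -5 5 -3 W
final 6 -3 N

n=0: pose=(4,-3,S); sL=200/149, sR=40/13; mL=380/1937, mR=-40/13; mL+mR=-5580/1937 → advance -1; mR−mL=-6340/1937 → turn -1·90°
n=1: pose=(4,-2,W); sL=100/37, sR=100/13; mL=550/481, mR=-100/13; mL+mR=-3150/481 → advance -1; mR−mL=-4250/481 → turn -1·90°
n=2: pose=(5,-2,N); sL=200/29, sR=8/5; mL=-884/145, mR=-8/5; mL+mR=-1116/145 → advance -1; mR−mL=652/145 → turn +1·90°
n=3: pose=(5,-3,W); sL=2, sR=5; mL=1/2, mR=-5; mL+mR=-9/2 → advance -1; mR−mL=-11/2 → turn -1·90°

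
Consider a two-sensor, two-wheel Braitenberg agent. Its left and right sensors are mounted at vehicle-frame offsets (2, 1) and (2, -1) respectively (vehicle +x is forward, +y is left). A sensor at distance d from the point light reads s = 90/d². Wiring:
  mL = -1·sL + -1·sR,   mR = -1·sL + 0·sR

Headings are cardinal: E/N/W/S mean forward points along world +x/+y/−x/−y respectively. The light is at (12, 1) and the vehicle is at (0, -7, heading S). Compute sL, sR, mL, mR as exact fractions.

90/221 90/269 -44100/59449 -90/221

left sensor world pos  = (1, -9); dL² = 221
right sensor world pos = (-1, -9); dR² = 269
sL = 90/221 = 90/221
sR = 90/269 = 90/269
mL = -1·sL + -1·sR = -44100/59449
mR = -1·sL + 0·sR = -90/221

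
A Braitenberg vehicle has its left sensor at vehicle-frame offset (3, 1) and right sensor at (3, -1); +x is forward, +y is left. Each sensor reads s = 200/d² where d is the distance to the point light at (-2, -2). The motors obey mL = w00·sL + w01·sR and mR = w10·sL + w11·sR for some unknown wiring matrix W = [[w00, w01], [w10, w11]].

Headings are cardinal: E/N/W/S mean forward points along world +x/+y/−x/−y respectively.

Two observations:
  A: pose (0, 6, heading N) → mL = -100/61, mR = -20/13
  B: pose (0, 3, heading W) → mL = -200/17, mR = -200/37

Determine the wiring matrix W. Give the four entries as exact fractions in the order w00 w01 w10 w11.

obs A: pose=(0,6,N) → sL=100/61, sR=20/13, mL=-100/61, mR=-20/13
obs B: pose=(0,3,W) → sL=200/17, sR=200/37, mL=-200/17, mR=-200/37
sensor matrix S = [[100/61, 20/13], [200/17, 200/37]]; det S = -4608000/498797
solve [mL_A; mL_B] = S·[w00; w01] and [mR_A; mR_B] = S·[w10; w11]:
  w00 = -1, w01 = 0, w10 = 0, w11 = -1

-1 0 0 -1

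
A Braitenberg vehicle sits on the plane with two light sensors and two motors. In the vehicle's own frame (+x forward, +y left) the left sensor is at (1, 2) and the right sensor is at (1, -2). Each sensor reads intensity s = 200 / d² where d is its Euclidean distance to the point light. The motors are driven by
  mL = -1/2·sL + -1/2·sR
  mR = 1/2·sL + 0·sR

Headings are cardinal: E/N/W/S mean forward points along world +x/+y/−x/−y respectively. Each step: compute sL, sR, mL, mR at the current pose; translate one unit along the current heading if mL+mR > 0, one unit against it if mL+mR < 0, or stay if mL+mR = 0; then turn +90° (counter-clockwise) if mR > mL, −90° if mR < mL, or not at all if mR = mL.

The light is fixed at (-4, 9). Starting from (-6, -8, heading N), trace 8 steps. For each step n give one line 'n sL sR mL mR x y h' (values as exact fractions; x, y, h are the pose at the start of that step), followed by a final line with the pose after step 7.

n=0: pose=(-6,-8,N); sL=25/34, sR=25/32; mL=-825/1088, mR=25/68; mL+mR=-25/64 → advance -1; mR−mL=1225/1088 → turn +1·90°
n=1: pose=(-6,-9,W); sL=200/409, sR=40/53; mL=-13480/21677, mR=100/409; mL+mR=-20/53 → advance -1; mR−mL=18780/21677 → turn +1·90°
n=2: pose=(-5,-9,S); sL=100/181, sR=20/37; mL=-3660/6697, mR=50/181; mL+mR=-10/37 → advance -1; mR−mL=5510/6697 → turn +1·90°
n=3: pose=(-5,-8,E); sL=8/9, sR=200/361; mL=-2344/3249, mR=4/9; mL+mR=-100/361 → advance -1; mR−mL=3788/3249 → turn +1·90°
n=4: pose=(-6,-8,N); sL=25/34, sR=25/32; mL=-825/1088, mR=25/68; mL+mR=-25/64 → advance -1; mR−mL=1225/1088 → turn +1·90°
n=5: pose=(-6,-9,W); sL=200/409, sR=40/53; mL=-13480/21677, mR=100/409; mL+mR=-20/53 → advance -1; mR−mL=18780/21677 → turn +1·90°
n=6: pose=(-5,-9,S); sL=100/181, sR=20/37; mL=-3660/6697, mR=50/181; mL+mR=-10/37 → advance -1; mR−mL=5510/6697 → turn +1·90°
n=7: pose=(-5,-8,E); sL=8/9, sR=200/361; mL=-2344/3249, mR=4/9; mL+mR=-100/361 → advance -1; mR−mL=3788/3249 → turn +1·90°

0 25/34 25/32 -825/1088 25/68 -6 -8 N
1 200/409 40/53 -13480/21677 100/409 -6 -9 W
2 100/181 20/37 -3660/6697 50/181 -5 -9 S
3 8/9 200/361 -2344/3249 4/9 -5 -8 E
4 25/34 25/32 -825/1088 25/68 -6 -8 N
5 200/409 40/53 -13480/21677 100/409 -6 -9 W
6 100/181 20/37 -3660/6697 50/181 -5 -9 S
7 8/9 200/361 -2344/3249 4/9 -5 -8 E
final -6 -8 N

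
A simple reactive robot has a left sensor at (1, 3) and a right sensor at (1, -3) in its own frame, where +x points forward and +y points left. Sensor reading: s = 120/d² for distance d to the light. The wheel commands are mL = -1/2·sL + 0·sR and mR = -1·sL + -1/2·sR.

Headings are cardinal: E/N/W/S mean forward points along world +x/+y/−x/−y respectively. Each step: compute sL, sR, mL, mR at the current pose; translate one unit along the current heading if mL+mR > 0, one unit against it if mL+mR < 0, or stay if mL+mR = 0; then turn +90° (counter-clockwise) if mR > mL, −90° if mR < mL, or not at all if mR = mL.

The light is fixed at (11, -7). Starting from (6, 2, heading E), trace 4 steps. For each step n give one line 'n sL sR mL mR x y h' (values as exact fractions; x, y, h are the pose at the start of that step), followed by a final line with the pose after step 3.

0 3/4 30/13 -3/8 -99/52 6 2 E
1 120/73 24/29 -60/73 -4356/2117 5 2 S
2 60/49 60/109 -30/49 -8010/5341 5 3 W
3 24/37 24/25 -12/37 -1044/925 6 3 N
final 6 2 E

n=0: pose=(6,2,E); sL=3/4, sR=30/13; mL=-3/8, mR=-99/52; mL+mR=-237/104 → advance -1; mR−mL=-159/104 → turn -1·90°
n=1: pose=(5,2,S); sL=120/73, sR=24/29; mL=-60/73, mR=-4356/2117; mL+mR=-6096/2117 → advance -1; mR−mL=-2616/2117 → turn -1·90°
n=2: pose=(5,3,W); sL=60/49, sR=60/109; mL=-30/49, mR=-8010/5341; mL+mR=-11280/5341 → advance -1; mR−mL=-4740/5341 → turn -1·90°
n=3: pose=(6,3,N); sL=24/37, sR=24/25; mL=-12/37, mR=-1044/925; mL+mR=-1344/925 → advance -1; mR−mL=-744/925 → turn -1·90°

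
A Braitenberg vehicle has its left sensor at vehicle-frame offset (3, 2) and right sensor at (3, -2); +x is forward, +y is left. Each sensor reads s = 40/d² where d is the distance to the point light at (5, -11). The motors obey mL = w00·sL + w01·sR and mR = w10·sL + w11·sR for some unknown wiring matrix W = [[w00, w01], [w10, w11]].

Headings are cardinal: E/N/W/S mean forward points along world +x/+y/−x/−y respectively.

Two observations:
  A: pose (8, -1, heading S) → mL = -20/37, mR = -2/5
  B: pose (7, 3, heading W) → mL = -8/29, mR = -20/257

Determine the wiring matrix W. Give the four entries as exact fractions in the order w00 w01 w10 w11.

obs A: pose=(8,-1,S) → sL=20/37, sR=4/5, mL=-20/37, mR=-2/5
obs B: pose=(7,3,W) → sL=8/29, sR=40/257, mL=-8/29, mR=-20/257
sensor matrix S = [[20/37, 4/5], [8/29, 40/257]]; det S = -188288/1378805
solve [mL_A; mL_B] = S·[w00; w01] and [mR_A; mR_B] = S·[w10; w11]:
  w00 = -1, w01 = 0, w10 = 0, w11 = -1/2

-1 0 0 -1/2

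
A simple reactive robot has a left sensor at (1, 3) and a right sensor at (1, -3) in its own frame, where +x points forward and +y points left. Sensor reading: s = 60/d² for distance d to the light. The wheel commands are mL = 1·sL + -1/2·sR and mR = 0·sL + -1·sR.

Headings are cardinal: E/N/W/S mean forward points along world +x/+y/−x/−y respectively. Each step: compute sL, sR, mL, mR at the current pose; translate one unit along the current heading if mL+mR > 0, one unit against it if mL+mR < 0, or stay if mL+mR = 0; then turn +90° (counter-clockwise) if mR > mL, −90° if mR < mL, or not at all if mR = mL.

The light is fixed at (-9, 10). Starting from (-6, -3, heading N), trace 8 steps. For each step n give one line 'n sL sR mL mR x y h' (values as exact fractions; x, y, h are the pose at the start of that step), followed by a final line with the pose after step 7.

n=0: pose=(-6,-3,N); sL=5/12, sR=1/3; mL=1/4, mR=-1/3; mL+mR=-1/12 → advance -1; mR−mL=-7/12 → turn -1·90°
n=1: pose=(-6,-4,E); sL=60/137, sR=12/61; mL=2838/8357, mR=-12/61; mL+mR=1194/8357 → advance +1; mR−mL=-4482/8357 → turn -1·90°
n=2: pose=(-5,-4,S); sL=30/137, sR=30/113; mL=1335/15481, mR=-30/113; mL+mR=-2775/15481 → advance -1; mR−mL=-5445/15481 → turn -1·90°
n=3: pose=(-5,-3,W); sL=12/53, sR=60/109; mL=-282/5777, mR=-60/109; mL+mR=-3462/5777 → advance -1; mR−mL=-2898/5777 → turn -1·90°
n=4: pose=(-4,-3,N); sL=15/37, sR=15/52; mL=1005/3848, mR=-15/52; mL+mR=-105/3848 → advance -1; mR−mL=-2115/3848 → turn -1·90°
n=5: pose=(-4,-4,E); sL=60/157, sR=12/65; mL=2958/10205, mR=-12/65; mL+mR=1074/10205 → advance +1; mR−mL=-4842/10205 → turn -1·90°
n=6: pose=(-3,-4,S); sL=10/51, sR=10/39; mL=15/221, mR=-10/39; mL+mR=-125/663 → advance -1; mR−mL=-215/663 → turn -1·90°
n=7: pose=(-3,-3,W); sL=60/281, sR=12/25; mL=-186/7025, mR=-12/25; mL+mR=-3558/7025 → advance -1; mR−mL=-3186/7025 → turn -1·90°

0 5/12 1/3 1/4 -1/3 -6 -3 N
1 60/137 12/61 2838/8357 -12/61 -6 -4 E
2 30/137 30/113 1335/15481 -30/113 -5 -4 S
3 12/53 60/109 -282/5777 -60/109 -5 -3 W
4 15/37 15/52 1005/3848 -15/52 -4 -3 N
5 60/157 12/65 2958/10205 -12/65 -4 -4 E
6 10/51 10/39 15/221 -10/39 -3 -4 S
7 60/281 12/25 -186/7025 -12/25 -3 -3 W
final -2 -3 N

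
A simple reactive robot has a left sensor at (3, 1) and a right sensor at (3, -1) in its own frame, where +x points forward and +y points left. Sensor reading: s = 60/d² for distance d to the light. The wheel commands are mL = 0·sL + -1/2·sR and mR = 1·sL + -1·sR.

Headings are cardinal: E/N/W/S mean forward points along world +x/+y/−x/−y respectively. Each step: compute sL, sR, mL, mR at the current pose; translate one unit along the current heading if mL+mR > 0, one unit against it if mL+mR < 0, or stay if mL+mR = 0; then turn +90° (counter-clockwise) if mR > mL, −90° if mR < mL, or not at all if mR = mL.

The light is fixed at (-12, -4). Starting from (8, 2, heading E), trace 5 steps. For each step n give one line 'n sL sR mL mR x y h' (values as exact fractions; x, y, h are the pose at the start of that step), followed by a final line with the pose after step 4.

0 30/289 30/277 -15/277 -360/80053 8 2 E
1 4/27 60/481 -30/481 304/12987 7 2 N
2 15/68 15/73 -15/146 75/4964 7 1 W
3 12/89 12/73 -6/73 -192/6497 8 1 S
4 30/289 30/277 -15/277 -360/80053 8 2 E
final 7 2 N

n=0: pose=(8,2,E); sL=30/289, sR=30/277; mL=-15/277, mR=-360/80053; mL+mR=-4695/80053 → advance -1; mR−mL=3975/80053 → turn +1·90°
n=1: pose=(7,2,N); sL=4/27, sR=60/481; mL=-30/481, mR=304/12987; mL+mR=-506/12987 → advance -1; mR−mL=1114/12987 → turn +1·90°
n=2: pose=(7,1,W); sL=15/68, sR=15/73; mL=-15/146, mR=75/4964; mL+mR=-435/4964 → advance -1; mR−mL=585/4964 → turn +1·90°
n=3: pose=(8,1,S); sL=12/89, sR=12/73; mL=-6/73, mR=-192/6497; mL+mR=-726/6497 → advance -1; mR−mL=342/6497 → turn +1·90°
n=4: pose=(8,2,E); sL=30/289, sR=30/277; mL=-15/277, mR=-360/80053; mL+mR=-4695/80053 → advance -1; mR−mL=3975/80053 → turn +1·90°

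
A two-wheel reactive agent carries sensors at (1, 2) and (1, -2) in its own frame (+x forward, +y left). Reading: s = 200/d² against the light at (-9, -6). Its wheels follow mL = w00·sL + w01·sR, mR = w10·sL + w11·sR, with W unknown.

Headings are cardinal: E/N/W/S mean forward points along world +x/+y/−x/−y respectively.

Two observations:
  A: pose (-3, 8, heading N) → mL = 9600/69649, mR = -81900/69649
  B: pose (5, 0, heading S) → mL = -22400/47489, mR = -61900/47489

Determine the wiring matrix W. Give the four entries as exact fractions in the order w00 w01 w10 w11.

obs A: pose=(-3,8,N) → sL=200/241, sR=200/289, mL=9600/69649, mR=-81900/69649
obs B: pose=(5,0,S) → sL=200/281, sR=200/169, mL=-22400/47489, mR=-61900/47489
sensor matrix S = [[200/241, 200/289], [200/281, 200/169]]; det S = 1619200000/3307561361
solve [mL_A; mL_B] = S·[w00; w01] and [mR_A; mR_B] = S·[w10; w11]:
  w00 = 1, w01 = -1, w10 = -1, w11 = -1/2

1 -1 -1 -1/2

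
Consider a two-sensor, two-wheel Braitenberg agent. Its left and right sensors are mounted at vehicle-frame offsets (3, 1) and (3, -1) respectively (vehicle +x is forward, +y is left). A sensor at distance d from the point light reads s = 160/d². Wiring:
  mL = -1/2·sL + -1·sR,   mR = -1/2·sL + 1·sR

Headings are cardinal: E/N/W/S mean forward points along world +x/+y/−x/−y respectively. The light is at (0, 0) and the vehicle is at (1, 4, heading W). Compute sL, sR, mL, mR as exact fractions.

left sensor world pos  = (-2, 3); dL² = 13
right sensor world pos = (-2, 5); dR² = 29
sL = 160/13 = 160/13
sR = 160/29 = 160/29
mL = -1/2·sL + -1·sR = -4400/377
mR = -1/2·sL + 1·sR = -240/377

160/13 160/29 -4400/377 -240/377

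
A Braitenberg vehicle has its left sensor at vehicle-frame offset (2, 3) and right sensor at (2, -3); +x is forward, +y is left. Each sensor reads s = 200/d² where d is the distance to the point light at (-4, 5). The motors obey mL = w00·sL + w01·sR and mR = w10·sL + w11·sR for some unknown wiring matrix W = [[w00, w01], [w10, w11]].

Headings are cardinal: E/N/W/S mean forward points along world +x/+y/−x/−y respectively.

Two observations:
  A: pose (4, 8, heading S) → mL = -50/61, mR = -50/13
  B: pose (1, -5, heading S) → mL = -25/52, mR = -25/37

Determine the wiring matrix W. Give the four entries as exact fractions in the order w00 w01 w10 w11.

obs A: pose=(4,8,S) → sL=100/61, sR=100/13, mL=-50/61, mR=-50/13
obs B: pose=(1,-5,S) → sL=25/26, sR=50/37, mL=-25/52, mR=-25/37
sensor matrix S = [[100/61, 100/13], [25/26, 50/37]]; det S = -1976250/381433
solve [mL_A; mL_B] = S·[w00; w01] and [mR_A; mR_B] = S·[w10; w11]:
  w00 = -1/2, w01 = 0, w10 = 0, w11 = -1/2

-1/2 0 0 -1/2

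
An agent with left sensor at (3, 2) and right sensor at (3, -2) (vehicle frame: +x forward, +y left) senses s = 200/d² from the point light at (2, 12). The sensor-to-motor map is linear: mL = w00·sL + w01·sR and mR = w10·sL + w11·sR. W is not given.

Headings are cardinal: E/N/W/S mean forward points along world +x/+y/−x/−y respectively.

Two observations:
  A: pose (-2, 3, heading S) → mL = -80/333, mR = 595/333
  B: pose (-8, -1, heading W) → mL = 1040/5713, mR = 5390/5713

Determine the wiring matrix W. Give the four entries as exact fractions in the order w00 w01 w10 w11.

obs A: pose=(-2,3,S) → sL=50/37, sR=10/9, mL=-80/333, mR=595/333
obs B: pose=(-8,-1,W) → sL=100/197, sR=20/29, mL=1040/5713, mR=5390/5713
sensor matrix S = [[50/37, 10/9], [100/197, 20/29]]; det S = 700000/1902429
solve [mL_A; mL_B] = S·[w00; w01] and [mR_A; mR_B] = S·[w10; w11]:
  w00 = -1, w01 = 1, w10 = 1/2, w11 = 1

-1 1 1/2 1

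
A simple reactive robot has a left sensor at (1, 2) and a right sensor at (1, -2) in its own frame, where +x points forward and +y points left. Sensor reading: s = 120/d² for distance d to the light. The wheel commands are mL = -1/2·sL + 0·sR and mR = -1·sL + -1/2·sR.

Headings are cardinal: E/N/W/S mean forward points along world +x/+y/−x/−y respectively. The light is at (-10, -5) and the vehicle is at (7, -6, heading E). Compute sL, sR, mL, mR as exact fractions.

left sensor world pos  = (8, -4); dL² = 325
right sensor world pos = (8, -8); dR² = 333
sL = 120/325 = 24/65
sR = 120/333 = 40/111
mL = -1/2·sL + 0·sR = -12/65
mR = -1·sL + -1/2·sR = -3964/7215

24/65 40/111 -12/65 -3964/7215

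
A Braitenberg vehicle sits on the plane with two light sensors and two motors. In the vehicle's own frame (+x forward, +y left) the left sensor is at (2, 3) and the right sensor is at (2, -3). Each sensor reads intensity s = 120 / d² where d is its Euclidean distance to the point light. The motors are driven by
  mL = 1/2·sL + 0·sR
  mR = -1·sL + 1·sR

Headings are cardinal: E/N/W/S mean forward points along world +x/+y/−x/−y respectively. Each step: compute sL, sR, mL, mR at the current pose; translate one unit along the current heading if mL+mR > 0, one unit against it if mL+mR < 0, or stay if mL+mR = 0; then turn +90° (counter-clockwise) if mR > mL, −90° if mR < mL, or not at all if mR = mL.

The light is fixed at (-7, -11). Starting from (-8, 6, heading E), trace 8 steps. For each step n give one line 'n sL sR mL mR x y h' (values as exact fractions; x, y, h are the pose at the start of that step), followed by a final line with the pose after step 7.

n=0: pose=(-8,6,E); sL=120/401, sR=120/197; mL=60/401, mR=24480/78997; mL+mR=36300/78997 → advance +1; mR−mL=12660/78997 → turn +1·90°
n=1: pose=(-7,6,N); sL=12/37, sR=12/37; mL=6/37, mR=0; mL+mR=6/37 → advance +1; mR−mL=-6/37 → turn -1·90°
n=2: pose=(-7,7,E); sL=24/89, sR=120/229; mL=12/89, mR=5184/20381; mL+mR=7932/20381 → advance +1; mR−mL=2436/20381 → turn +1·90°
n=3: pose=(-6,7,N); sL=30/101, sR=15/52; mL=15/101, mR=-45/5252; mL+mR=735/5252 → advance +1; mR−mL=-825/5252 → turn -1·90°
n=4: pose=(-6,8,E); sL=120/493, sR=24/53; mL=60/493, mR=5472/26129; mL+mR=8652/26129 → advance +1; mR−mL=2292/26129 → turn +1·90°
n=5: pose=(-5,8,N); sL=60/221, sR=60/233; mL=30/221, mR=-720/51493; mL+mR=6270/51493 → advance +1; mR−mL=-7710/51493 → turn -1·90°
n=6: pose=(-5,9,E); sL=24/109, sR=24/61; mL=12/109, mR=1152/6649; mL+mR=1884/6649 → advance +1; mR−mL=420/6649 → turn +1·90°
n=7: pose=(-4,9,N); sL=30/121, sR=3/13; mL=15/121, mR=-27/1573; mL+mR=168/1573 → advance +1; mR−mL=-222/1573 → turn -1·90°

0 120/401 120/197 60/401 24480/78997 -8 6 E
1 12/37 12/37 6/37 0 -7 6 N
2 24/89 120/229 12/89 5184/20381 -7 7 E
3 30/101 15/52 15/101 -45/5252 -6 7 N
4 120/493 24/53 60/493 5472/26129 -6 8 E
5 60/221 60/233 30/221 -720/51493 -5 8 N
6 24/109 24/61 12/109 1152/6649 -5 9 E
7 30/121 3/13 15/121 -27/1573 -4 9 N
final -4 10 E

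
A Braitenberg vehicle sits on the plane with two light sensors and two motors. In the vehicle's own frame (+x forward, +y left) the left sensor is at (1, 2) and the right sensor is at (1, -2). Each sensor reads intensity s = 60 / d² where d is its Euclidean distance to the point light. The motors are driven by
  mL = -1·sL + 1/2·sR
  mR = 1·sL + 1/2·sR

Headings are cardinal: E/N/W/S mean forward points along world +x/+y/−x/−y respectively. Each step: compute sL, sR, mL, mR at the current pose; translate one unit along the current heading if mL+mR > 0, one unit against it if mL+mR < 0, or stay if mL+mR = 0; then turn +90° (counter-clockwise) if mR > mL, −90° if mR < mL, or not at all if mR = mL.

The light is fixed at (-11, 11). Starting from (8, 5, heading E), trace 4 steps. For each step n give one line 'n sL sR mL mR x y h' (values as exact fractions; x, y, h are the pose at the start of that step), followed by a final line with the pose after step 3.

n=0: pose=(8,5,E); sL=15/104, sR=15/116; mL=-30/377, mR=315/1508; mL+mR=15/116 → advance +1; mR−mL=15/52 → turn +1·90°
n=1: pose=(9,5,N); sL=60/349, sR=60/509; mL=-20070/177641, mR=41010/177641; mL+mR=60/509 → advance +1; mR−mL=120/349 → turn +1·90°
n=2: pose=(9,6,W); sL=6/41, sR=6/37; mL=-99/1517, mR=345/1517; mL+mR=6/37 → advance +1; mR−mL=12/41 → turn +1·90°
n=3: pose=(8,6,S); sL=20/159, sR=12/65; mL=-346/10335, mR=2254/10335; mL+mR=12/65 → advance +1; mR−mL=40/159 → turn +1·90°

0 15/104 15/116 -30/377 315/1508 8 5 E
1 60/349 60/509 -20070/177641 41010/177641 9 5 N
2 6/41 6/37 -99/1517 345/1517 9 6 W
3 20/159 12/65 -346/10335 2254/10335 8 6 S
final 8 5 E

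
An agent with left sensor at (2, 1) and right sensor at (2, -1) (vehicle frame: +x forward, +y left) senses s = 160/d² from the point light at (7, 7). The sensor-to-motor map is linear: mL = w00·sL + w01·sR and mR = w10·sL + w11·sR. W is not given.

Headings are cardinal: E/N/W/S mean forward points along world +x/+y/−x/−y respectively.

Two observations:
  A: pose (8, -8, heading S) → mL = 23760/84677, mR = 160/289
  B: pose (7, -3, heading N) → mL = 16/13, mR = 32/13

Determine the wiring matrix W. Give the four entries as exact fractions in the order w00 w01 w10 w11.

obs A: pose=(8,-8,S) → sL=160/293, sR=160/289, mL=23760/84677, mR=160/289
obs B: pose=(7,-3,N) → sL=32/13, sR=32/13, mL=16/13, mR=32/13
sensor matrix S = [[160/293, 160/289], [32/13, 32/13]]; det S = -20480/1100801
solve [mL_A; mL_B] = S·[w00; w01] and [mR_A; mR_B] = S·[w10; w11]:
  w00 = -1/2, w01 = 1, w10 = 0, w11 = 1

-1/2 1 0 1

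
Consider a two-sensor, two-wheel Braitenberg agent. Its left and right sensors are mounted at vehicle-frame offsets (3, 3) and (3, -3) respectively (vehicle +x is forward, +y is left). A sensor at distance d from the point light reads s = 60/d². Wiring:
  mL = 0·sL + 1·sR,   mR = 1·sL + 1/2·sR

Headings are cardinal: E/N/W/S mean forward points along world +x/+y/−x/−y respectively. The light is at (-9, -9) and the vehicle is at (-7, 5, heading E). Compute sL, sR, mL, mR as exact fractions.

left sensor world pos  = (-4, 8); dL² = 314
right sensor world pos = (-4, 2); dR² = 146
sL = 60/314 = 30/157
sR = 60/146 = 30/73
mL = 0·sL + 1·sR = 30/73
mR = 1·sL + 1/2·sR = 4545/11461

30/157 30/73 30/73 4545/11461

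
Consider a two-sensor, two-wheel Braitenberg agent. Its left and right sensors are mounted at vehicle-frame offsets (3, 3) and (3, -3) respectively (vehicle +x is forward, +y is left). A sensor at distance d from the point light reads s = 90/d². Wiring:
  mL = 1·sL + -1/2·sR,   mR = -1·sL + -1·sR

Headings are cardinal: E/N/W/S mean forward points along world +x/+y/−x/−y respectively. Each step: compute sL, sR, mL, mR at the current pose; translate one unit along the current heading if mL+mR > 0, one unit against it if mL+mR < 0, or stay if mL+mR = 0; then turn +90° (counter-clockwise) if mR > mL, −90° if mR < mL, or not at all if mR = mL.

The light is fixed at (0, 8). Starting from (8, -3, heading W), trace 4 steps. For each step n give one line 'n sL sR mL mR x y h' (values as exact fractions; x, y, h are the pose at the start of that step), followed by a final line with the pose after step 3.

0 90/221 90/89 -1935/19669 -27900/19669 8 -3 W
1 9/10 45/104 711/1040 -693/520 9 -3 N
2 2/5 10/41 57/205 -132/205 9 -4 E
3 45/173 9/25 693/8650 -2682/4325 8 -4 S
final 8 -3 W

n=0: pose=(8,-3,W); sL=90/221, sR=90/89; mL=-1935/19669, mR=-27900/19669; mL+mR=-135/89 → advance -1; mR−mL=-25965/19669 → turn -1·90°
n=1: pose=(9,-3,N); sL=9/10, sR=45/104; mL=711/1040, mR=-693/520; mL+mR=-135/208 → advance -1; mR−mL=-2097/1040 → turn -1·90°
n=2: pose=(9,-4,E); sL=2/5, sR=10/41; mL=57/205, mR=-132/205; mL+mR=-15/41 → advance -1; mR−mL=-189/205 → turn -1·90°
n=3: pose=(8,-4,S); sL=45/173, sR=9/25; mL=693/8650, mR=-2682/4325; mL+mR=-27/50 → advance -1; mR−mL=-6057/8650 → turn -1·90°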